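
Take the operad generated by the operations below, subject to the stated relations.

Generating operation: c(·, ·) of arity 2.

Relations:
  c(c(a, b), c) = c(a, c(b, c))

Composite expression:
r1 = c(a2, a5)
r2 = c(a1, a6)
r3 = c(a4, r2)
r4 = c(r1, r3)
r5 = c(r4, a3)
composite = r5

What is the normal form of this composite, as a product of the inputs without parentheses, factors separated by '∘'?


a2 ∘ a5 ∘ a4 ∘ a1 ∘ a6 ∘ a3

Every regrouping of c is equal, so read the a-inputs in written order.
c(a2, a5) collapses to a2 ∘ a5
c(a1, a6) collapses to a1 ∘ a6
c(a4, c(a1, a6)) collapses to a4 ∘ a1 ∘ a6
c(c(a2, a5), c(a4, c(a1, a6))) collapses to a2 ∘ a5 ∘ a4 ∘ a1 ∘ a6
c(c(c(a2, a5), c(a4, c(a1, a6))), a3) collapses to a2 ∘ a5 ∘ a4 ∘ a1 ∘ a6 ∘ a3


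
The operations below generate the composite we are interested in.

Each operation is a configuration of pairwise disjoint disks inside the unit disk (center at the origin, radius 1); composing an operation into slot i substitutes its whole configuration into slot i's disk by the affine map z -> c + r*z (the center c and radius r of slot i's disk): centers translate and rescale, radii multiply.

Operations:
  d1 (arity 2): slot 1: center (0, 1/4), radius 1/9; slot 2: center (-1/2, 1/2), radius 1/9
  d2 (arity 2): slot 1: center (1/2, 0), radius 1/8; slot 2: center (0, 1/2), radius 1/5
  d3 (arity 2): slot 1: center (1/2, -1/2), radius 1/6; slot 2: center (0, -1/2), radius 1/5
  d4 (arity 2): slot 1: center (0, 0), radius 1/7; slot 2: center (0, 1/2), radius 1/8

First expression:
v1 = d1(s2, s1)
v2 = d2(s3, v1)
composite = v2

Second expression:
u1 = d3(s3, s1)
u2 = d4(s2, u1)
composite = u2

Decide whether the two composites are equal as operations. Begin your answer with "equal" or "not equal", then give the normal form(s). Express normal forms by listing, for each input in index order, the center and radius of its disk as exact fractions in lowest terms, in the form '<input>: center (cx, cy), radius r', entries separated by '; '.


not equal — first s1: center (-1/10, 3/5), radius 1/45; s2: center (0, 11/20), radius 1/45; s3: center (1/2, 0), radius 1/8, second s1: center (0, 7/16), radius 1/40; s2: center (0, 0), radius 1/7; s3: center (1/16, 7/16), radius 1/48


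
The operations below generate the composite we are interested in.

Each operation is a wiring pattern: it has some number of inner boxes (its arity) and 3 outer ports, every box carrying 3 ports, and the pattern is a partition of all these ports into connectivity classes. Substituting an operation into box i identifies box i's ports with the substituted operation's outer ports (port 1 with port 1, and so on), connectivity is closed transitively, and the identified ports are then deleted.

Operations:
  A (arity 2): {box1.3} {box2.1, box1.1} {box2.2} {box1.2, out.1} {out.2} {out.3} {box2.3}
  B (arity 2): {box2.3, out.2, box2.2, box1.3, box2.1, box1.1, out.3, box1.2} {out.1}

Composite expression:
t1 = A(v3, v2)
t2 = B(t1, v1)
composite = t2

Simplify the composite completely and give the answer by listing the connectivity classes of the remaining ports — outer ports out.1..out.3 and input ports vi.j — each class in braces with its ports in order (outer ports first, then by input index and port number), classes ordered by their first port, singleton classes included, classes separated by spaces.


{out.1} {out.2, out.3, v1.1, v1.2, v1.3, v3.2} {v2.1, v3.1} {v2.2} {v2.3} {v3.3}

After gluing at B, chains via deleted ports link the v-ports.
A over (v3, v2) gives {out.1, v3.2} {out.2} {out.3} {v2.1, v3.1} {v2.2} {v2.3} {v3.3}, out.j being that stage's outer ports
B over (v3, v2, v1) gives {out.1} {out.2, out.3, v1.1, v1.2, v1.3, v3.2} {v2.1, v3.1} {v2.2} {v2.3} {v3.3}, out.j being that stage's outer ports


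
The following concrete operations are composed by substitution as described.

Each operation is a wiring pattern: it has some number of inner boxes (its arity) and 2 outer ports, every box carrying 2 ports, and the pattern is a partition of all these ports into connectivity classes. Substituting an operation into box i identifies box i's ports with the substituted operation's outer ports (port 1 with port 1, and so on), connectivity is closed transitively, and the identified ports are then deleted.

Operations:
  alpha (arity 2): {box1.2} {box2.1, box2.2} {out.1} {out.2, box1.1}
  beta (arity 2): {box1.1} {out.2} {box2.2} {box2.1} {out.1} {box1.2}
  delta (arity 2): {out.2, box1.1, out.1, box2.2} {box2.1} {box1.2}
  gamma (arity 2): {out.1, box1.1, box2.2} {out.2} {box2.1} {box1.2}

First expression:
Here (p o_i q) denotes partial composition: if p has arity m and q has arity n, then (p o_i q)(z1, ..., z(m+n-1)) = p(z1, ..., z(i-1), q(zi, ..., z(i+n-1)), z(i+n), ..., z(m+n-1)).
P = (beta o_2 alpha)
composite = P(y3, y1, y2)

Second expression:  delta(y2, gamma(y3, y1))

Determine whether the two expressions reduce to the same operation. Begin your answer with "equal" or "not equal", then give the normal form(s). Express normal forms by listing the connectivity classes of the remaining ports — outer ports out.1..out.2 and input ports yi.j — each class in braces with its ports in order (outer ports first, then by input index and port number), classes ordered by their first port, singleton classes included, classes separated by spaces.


not equal — first {out.1} {out.2} {y1.1} {y1.2} {y2.1, y2.2} {y3.1} {y3.2}, second {out.1, out.2, y2.1} {y1.1} {y1.2, y3.1} {y2.2} {y3.2}

The first expression, normalized: {out.1} {out.2} {y1.1} {y1.2} {y2.1, y2.2} {y3.1} {y3.2}
The second expression, normalized: {out.1, out.2, y2.1} {y1.1} {y1.2, y3.1} {y2.2} {y3.2}
Distinct normal forms: not equal.


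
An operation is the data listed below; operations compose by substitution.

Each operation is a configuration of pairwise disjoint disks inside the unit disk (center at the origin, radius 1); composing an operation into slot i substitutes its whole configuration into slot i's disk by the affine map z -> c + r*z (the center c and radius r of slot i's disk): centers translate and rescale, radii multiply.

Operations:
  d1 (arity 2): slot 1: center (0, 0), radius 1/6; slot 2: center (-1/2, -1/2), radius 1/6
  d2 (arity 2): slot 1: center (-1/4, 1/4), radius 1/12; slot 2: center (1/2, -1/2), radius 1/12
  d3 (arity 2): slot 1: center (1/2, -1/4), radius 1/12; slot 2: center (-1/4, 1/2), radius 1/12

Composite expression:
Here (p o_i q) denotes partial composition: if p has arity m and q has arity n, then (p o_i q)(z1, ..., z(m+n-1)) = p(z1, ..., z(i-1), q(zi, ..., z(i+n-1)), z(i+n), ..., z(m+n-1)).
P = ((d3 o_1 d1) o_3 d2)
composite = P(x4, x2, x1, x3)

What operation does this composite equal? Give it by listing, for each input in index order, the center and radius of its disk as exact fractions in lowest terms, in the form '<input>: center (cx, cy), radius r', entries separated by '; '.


x1: center (-13/48, 25/48), radius 1/144; x2: center (11/24, -7/24), radius 1/72; x3: center (-5/24, 11/24), radius 1/144; x4: center (1/2, -1/4), radius 1/72

Only the slot chain above each x matters under d3; compose those maps.
for x4, the 2-step affine chain lands on center (1/2, -1/4), radius 1/72
for x2, the 2-step affine chain lands on center (11/24, -7/24), radius 1/72
for x1, the 2-step affine chain lands on center (-13/48, 25/48), radius 1/144
for x3, the 2-step affine chain lands on center (-5/24, 11/24), radius 1/144


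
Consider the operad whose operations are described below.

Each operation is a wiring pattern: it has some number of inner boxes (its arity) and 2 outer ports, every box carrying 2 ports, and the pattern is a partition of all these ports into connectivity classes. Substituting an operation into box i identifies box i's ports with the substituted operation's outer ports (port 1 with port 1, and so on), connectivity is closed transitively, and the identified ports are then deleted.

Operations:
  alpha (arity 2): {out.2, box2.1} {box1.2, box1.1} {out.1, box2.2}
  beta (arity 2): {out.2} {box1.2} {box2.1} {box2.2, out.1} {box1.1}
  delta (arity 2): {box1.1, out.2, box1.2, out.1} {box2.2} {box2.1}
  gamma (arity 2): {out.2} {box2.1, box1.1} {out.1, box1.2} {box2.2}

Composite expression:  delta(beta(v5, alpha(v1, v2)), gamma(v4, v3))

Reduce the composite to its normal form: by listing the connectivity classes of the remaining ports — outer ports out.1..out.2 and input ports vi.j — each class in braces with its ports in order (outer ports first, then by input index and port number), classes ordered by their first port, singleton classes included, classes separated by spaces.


{out.1, out.2, v2.1} {v1.1, v1.2} {v2.2} {v3.1, v4.1} {v3.2} {v4.2} {v5.1} {v5.2}

Two ports join when wires chain via delta-identified ports.
through alpha, on inputs (v1, v2): {out.1, v2.2} {out.2, v2.1} {v1.1, v1.2} (out.j = stage outer ports)
through beta, on inputs (v5, v1, v2): {out.1, v2.1} {out.2} {v1.1, v1.2} {v2.2} {v5.1} {v5.2} (out.j = stage outer ports)
through gamma, on inputs (v4, v3): {out.1, v4.2} {out.2} {v3.1, v4.1} {v3.2} (out.j = stage outer ports)
through delta, on inputs (v5, v1, v2, v4, v3): {out.1, out.2, v2.1} {v1.1, v1.2} {v2.2} {v3.1, v4.1} {v3.2} {v4.2} {v5.1} {v5.2} (out.j = stage outer ports)


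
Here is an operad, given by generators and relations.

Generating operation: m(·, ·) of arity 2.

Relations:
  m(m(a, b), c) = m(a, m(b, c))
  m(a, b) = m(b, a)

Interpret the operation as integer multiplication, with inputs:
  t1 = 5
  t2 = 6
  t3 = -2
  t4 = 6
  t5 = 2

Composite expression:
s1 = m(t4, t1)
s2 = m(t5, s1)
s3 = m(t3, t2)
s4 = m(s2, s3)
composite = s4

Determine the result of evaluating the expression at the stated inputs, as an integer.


-720

m(t4, t1) = 30
m(t5, m(t4, t1)) = 60
m(t3, t2) = -12
m(m(t5, m(t4, t1)), m(t3, t2)) = -720


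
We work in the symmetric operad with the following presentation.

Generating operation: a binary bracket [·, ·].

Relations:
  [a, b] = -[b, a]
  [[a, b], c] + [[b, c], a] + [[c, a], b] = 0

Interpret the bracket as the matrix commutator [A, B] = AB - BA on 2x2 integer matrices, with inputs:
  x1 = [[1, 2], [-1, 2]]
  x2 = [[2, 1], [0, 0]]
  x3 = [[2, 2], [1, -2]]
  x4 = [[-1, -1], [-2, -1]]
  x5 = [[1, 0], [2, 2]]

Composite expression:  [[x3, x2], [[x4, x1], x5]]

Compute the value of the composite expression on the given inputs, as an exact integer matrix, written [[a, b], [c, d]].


[x3, x2] = [[-1, 0], [2, 1]]
[x4, x1] = [[5, -1], [2, -5]]
[[x4, x1], x5] = [[-2, -1], [-22, 2]]
[[x3, x2], [[x4, x1], x5]] = [[2, 2], [-52, -2]]

[[2, 2], [-52, -2]]


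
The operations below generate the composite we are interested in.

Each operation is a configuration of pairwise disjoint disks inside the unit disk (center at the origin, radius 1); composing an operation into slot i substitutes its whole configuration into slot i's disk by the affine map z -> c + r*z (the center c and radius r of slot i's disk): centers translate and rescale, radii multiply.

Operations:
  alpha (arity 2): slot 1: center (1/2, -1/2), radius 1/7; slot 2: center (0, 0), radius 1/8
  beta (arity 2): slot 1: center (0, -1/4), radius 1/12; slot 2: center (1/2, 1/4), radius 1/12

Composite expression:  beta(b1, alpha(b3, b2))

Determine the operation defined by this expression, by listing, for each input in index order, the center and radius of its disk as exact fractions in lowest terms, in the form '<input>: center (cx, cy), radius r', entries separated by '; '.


b1: center (0, -1/4), radius 1/12; b2: center (1/2, 1/4), radius 1/96; b3: center (13/24, 5/24), radius 1/84

Affine substitution under beta: radii multiply and b-centers shift.
input b1: applying the 1 nested substitution gives center (0, -1/4), radius 1/12
input b3: applying the 2 nested substitutions gives center (13/24, 5/24), radius 1/84
input b2: applying the 2 nested substitutions gives center (1/2, 1/4), radius 1/96


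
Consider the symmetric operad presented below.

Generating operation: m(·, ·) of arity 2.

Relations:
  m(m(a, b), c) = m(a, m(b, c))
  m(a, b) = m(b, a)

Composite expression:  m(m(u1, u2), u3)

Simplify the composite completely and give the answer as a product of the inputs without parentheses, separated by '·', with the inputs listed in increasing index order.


u1 · u2 · u3

Any arrangement under m is one operation, so sort the u-inputs.
m(u1, u2) linearizes to u1 · u2
m(m(u1, u2), u3) linearizes to u1 · u2 · u3
the factors in increasing index order: u1 · u2 · u3


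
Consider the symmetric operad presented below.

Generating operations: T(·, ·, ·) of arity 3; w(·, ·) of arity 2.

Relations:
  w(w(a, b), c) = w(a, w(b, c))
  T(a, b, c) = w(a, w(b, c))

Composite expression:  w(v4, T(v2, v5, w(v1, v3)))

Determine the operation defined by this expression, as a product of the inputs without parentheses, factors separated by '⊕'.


All parenthesizations of w agree; list the v-inputs left to right.
w(v1, v3) reduces to v1 ⊕ v3
T(v2, v5, w(v1, v3)) reduces to v2 ⊕ v5 ⊕ v1 ⊕ v3
w(v4, T(v2, v5, w(v1, v3))) reduces to v4 ⊕ v2 ⊕ v5 ⊕ v1 ⊕ v3

v4 ⊕ v2 ⊕ v5 ⊕ v1 ⊕ v3


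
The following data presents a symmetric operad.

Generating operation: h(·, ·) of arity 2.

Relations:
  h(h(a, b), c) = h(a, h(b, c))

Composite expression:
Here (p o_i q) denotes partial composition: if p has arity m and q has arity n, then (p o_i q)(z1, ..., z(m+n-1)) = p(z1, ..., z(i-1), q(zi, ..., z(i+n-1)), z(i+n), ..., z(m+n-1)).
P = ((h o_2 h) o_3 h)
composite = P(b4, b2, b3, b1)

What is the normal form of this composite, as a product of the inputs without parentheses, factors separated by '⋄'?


b4 ⋄ b2 ⋄ b3 ⋄ b1

Key point: h is associative — brackets drop, the b-order remains.
h(b3, b1) flattens to b3 ⋄ b1
h(b2, h(b3, b1)) flattens to b2 ⋄ b3 ⋄ b1
h(b4, h(b2, h(b3, b1))) flattens to b4 ⋄ b2 ⋄ b3 ⋄ b1


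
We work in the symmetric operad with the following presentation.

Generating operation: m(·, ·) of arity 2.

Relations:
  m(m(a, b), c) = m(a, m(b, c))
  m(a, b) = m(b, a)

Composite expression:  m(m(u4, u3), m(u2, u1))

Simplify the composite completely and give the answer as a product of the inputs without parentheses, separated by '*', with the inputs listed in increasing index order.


u1 * u2 * u3 * u4


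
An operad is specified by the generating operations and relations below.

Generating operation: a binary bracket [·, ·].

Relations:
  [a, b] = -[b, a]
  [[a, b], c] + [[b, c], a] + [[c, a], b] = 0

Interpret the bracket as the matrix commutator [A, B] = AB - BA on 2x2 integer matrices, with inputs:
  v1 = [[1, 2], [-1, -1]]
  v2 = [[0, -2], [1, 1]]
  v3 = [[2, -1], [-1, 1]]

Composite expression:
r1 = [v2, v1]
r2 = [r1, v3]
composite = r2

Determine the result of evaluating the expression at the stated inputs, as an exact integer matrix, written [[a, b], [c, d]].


[v2, v1] = [[0, 2], [1, 0]]
[[v2, v1], v3] = [[-1, -2], [1, 1]]

[[-1, -2], [1, 1]]


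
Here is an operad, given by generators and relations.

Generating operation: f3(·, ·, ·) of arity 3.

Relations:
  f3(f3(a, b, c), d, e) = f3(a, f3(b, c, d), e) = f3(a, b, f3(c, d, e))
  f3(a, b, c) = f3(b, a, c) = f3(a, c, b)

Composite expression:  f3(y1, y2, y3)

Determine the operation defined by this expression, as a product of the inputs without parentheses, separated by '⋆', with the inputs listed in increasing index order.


y1 ⋆ y2 ⋆ y3

With f3 associative and commutative, the y-input set is all that matters.
f3(y1, y2, y3) unparenthesizes to y1 ⋆ y2 ⋆ y3
sorting the factors by input index: y1 ⋆ y2 ⋆ y3


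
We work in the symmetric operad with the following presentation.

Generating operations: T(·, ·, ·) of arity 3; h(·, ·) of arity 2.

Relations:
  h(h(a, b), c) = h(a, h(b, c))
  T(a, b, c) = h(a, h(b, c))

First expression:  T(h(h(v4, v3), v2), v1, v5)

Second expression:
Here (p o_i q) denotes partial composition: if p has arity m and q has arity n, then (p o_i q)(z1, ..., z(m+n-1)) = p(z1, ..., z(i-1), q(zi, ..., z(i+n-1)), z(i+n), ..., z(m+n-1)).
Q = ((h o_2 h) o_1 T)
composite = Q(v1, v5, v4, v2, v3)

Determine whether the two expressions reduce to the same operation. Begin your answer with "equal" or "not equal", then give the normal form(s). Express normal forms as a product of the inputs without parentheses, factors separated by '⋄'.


not equal; first: v4 ⋄ v3 ⋄ v2 ⋄ v1 ⋄ v5; second: v1 ⋄ v5 ⋄ v4 ⋄ v2 ⋄ v3

Reducing the first expression gives v4 ⋄ v3 ⋄ v2 ⋄ v1 ⋄ v5
Reducing the second expression gives v1 ⋄ v5 ⋄ v4 ⋄ v2 ⋄ v3
Different reductions; not equal.


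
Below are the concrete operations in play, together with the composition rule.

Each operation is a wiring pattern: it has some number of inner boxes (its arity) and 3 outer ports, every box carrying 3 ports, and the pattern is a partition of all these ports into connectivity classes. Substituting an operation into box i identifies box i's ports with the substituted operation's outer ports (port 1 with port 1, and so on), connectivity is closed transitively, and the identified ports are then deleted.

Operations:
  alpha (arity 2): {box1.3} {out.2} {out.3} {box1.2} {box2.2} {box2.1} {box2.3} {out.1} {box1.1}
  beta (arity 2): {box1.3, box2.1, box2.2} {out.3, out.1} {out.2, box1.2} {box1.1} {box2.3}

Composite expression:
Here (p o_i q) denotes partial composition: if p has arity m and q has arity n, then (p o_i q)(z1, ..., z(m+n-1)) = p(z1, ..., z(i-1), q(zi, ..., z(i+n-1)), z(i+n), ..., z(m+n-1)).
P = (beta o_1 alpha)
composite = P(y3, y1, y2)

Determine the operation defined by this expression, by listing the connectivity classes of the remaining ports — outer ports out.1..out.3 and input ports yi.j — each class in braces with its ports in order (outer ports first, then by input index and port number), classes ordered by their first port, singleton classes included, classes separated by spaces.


{out.1, out.3} {out.2} {y1.1} {y1.2} {y1.3} {y2.1, y2.2} {y2.3} {y3.1} {y3.2} {y3.3}

Two ports join when wires chain via beta-identified ports.
through alpha, on inputs (y3, y1): {out.1} {out.2} {out.3} {y1.1} {y1.2} {y1.3} {y3.1} {y3.2} {y3.3} (out.j = stage outer ports)
through beta, on inputs (y3, y1, y2): {out.1, out.3} {out.2} {y1.1} {y1.2} {y1.3} {y2.1, y2.2} {y2.3} {y3.1} {y3.2} {y3.3} (out.j = stage outer ports)


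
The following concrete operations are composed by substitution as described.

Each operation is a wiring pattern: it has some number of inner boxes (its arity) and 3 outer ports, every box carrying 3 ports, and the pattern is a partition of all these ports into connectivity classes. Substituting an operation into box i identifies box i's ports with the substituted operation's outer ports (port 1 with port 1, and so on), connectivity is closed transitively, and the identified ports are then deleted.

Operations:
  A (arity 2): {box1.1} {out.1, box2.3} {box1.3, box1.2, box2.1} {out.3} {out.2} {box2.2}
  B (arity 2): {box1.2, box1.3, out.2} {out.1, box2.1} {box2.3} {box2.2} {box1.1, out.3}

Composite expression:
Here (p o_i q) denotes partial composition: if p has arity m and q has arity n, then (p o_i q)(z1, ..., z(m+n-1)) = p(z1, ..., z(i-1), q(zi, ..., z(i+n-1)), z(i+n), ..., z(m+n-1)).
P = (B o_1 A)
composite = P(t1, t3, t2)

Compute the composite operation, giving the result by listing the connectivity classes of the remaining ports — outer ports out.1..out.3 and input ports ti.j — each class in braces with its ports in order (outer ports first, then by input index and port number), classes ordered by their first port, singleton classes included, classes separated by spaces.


{out.1, t2.1} {out.2} {out.3, t3.3} {t1.1} {t1.2, t1.3, t3.1} {t2.2} {t2.3} {t3.2}

Substituting into B glues patterns; closure does the rest.
stage A: inputs (t1, t3), connectivity {out.1, t3.3} {out.2} {out.3} {t1.1} {t1.2, t1.3, t3.1} {t3.2}, out.j its boundary
stage B: inputs (t1, t3, t2), connectivity {out.1, t2.1} {out.2} {out.3, t3.3} {t1.1} {t1.2, t1.3, t3.1} {t2.2} {t2.3} {t3.2}, out.j its boundary


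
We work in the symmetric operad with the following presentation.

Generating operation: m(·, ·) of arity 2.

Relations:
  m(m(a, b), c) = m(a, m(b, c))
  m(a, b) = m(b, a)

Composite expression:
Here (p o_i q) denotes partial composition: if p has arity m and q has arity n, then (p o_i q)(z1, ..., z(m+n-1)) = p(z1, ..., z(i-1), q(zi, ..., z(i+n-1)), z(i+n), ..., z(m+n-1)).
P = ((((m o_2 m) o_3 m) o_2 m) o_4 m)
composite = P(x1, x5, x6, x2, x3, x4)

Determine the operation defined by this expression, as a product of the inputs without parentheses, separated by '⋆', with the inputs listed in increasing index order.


x1 ⋆ x2 ⋆ x3 ⋆ x4 ⋆ x5 ⋆ x6

Any arrangement under m is one operation, so sort the x-inputs.
m(x5, x6) flattens to x5 ⋆ x6
m(x2, x3) flattens to x2 ⋆ x3
m(m(x2, x3), x4) flattens to x2 ⋆ x3 ⋆ x4
m(m(x5, x6), m(m(x2, x3), x4)) flattens to x5 ⋆ x6 ⋆ x2 ⋆ x3 ⋆ x4
m(x1, m(m(x5, x6), m(m(x2, x3), x4))) flattens to x1 ⋆ x5 ⋆ x6 ⋆ x2 ⋆ x3 ⋆ x4
putting the inputs in ascending order: x1 ⋆ x2 ⋆ x3 ⋆ x4 ⋆ x5 ⋆ x6


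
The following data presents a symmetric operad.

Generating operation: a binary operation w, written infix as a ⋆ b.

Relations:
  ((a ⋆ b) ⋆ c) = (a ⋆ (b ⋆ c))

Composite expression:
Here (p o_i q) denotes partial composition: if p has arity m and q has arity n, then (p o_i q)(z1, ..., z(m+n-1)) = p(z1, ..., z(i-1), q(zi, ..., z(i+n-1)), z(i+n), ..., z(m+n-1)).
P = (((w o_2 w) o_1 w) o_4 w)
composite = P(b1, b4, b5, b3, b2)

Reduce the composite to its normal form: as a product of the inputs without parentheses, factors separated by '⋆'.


b1 ⋆ b4 ⋆ b5 ⋆ b3 ⋆ b2

Under associativity of w, the answer is the b's in reading order.
(b1 ⋆ b4) collapses to b1 ⋆ b4
(b3 ⋆ b2) collapses to b3 ⋆ b2
(b5 ⋆ (b3 ⋆ b2)) collapses to b5 ⋆ b3 ⋆ b2
((b1 ⋆ b4) ⋆ (b5 ⋆ (b3 ⋆ b2))) collapses to b1 ⋆ b4 ⋆ b5 ⋆ b3 ⋆ b2


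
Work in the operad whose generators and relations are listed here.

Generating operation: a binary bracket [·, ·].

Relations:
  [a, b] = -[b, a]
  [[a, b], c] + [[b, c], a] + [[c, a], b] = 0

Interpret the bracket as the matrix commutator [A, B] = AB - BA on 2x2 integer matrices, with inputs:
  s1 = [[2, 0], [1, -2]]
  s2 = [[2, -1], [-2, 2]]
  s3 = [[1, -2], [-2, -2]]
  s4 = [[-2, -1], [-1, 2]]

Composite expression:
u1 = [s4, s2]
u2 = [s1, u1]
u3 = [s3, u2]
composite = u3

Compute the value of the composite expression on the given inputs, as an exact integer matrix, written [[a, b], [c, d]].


[[-36, 32], [-86, 36]]

[s4, s2] = [[1, 4], [-8, -1]]
[s1, [s4, s2]] = [[-4, 16], [34, 4]]
[s3, [s1, [s4, s2]]] = [[-36, 32], [-86, 36]]


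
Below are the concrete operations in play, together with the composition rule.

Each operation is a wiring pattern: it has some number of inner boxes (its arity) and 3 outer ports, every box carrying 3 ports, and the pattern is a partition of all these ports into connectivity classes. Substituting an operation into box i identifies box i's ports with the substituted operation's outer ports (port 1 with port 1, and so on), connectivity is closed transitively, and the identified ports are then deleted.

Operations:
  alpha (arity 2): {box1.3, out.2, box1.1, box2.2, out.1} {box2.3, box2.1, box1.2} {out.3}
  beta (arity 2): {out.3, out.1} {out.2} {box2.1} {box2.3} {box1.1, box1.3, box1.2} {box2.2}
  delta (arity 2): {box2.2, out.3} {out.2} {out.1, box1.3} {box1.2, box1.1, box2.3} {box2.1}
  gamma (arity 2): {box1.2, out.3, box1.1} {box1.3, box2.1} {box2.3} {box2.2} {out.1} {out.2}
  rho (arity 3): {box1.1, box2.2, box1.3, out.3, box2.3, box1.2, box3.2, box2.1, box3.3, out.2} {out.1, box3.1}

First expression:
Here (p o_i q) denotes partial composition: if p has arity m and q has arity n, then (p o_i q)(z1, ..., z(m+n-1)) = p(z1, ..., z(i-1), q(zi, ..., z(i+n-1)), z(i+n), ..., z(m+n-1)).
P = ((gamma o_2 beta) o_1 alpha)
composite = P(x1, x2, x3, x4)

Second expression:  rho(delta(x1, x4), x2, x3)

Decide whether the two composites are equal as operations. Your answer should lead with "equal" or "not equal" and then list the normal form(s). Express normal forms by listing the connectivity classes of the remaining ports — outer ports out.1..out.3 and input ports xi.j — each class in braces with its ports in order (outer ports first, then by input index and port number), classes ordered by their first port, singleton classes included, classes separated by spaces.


not equal: they reduce to {out.1} {out.2} {out.3, x1.1, x1.3, x2.2} {x1.2, x2.1, x2.3} {x3.1, x3.2, x3.3} {x4.1} {x4.2} {x4.3} and {out.1, x3.1} {out.2, out.3, x1.3, x2.1, x2.2, x2.3, x3.2, x3.3, x4.2} {x1.1, x1.2, x4.3} {x4.1}

The first expression reduces to {out.1} {out.2} {out.3, x1.1, x1.3, x2.2} {x1.2, x2.1, x2.3} {x3.1, x3.2, x3.3} {x4.1} {x4.2} {x4.3}
The second expression reduces to {out.1, x3.1} {out.2, out.3, x1.3, x2.1, x2.2, x2.3, x3.2, x3.3, x4.2} {x1.1, x1.2, x4.3} {x4.1}
No match — not equal.


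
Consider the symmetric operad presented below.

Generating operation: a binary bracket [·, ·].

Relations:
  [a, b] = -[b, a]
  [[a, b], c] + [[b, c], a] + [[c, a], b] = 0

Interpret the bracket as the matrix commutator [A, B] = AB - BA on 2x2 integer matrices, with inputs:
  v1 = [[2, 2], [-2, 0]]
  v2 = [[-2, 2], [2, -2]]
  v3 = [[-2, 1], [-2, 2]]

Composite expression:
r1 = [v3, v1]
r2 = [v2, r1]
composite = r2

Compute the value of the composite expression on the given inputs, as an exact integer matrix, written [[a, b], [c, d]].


[[-4, -8], [8, 4]]

[v3, v1] = [[2, -10], [-12, -2]]
[v2, [v3, v1]] = [[-4, -8], [8, 4]]


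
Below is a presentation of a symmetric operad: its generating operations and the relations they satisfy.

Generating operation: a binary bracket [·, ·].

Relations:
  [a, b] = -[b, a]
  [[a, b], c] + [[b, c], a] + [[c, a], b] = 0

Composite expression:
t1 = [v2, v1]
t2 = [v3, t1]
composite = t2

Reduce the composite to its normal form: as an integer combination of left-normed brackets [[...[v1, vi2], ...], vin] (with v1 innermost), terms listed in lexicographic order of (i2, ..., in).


[[v1, v2], v3]

In the tensor algebra, words opening v1 carry the v1-anchored form.
Composite bracket: [v3, [v2, v1]]
Applying ab - ba throughout gives 4 signed words (2^2 = 4).
Collect the words opening with v1:
  the word v1v2v3 carries sign +1 and contributes +[[v1, v2], v3]


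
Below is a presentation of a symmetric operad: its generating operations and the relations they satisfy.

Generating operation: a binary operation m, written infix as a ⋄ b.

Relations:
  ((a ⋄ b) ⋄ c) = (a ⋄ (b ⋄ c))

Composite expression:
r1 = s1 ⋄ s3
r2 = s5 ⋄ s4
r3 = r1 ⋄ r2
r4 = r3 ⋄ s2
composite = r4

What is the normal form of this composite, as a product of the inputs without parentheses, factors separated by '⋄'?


Key point: m is associative — brackets drop, the s-order remains.
(s1 ⋄ s3) flattens to s1 ⋄ s3
(s5 ⋄ s4) flattens to s5 ⋄ s4
((s1 ⋄ s3) ⋄ (s5 ⋄ s4)) flattens to s1 ⋄ s3 ⋄ s5 ⋄ s4
(((s1 ⋄ s3) ⋄ (s5 ⋄ s4)) ⋄ s2) flattens to s1 ⋄ s3 ⋄ s5 ⋄ s4 ⋄ s2

s1 ⋄ s3 ⋄ s5 ⋄ s4 ⋄ s2


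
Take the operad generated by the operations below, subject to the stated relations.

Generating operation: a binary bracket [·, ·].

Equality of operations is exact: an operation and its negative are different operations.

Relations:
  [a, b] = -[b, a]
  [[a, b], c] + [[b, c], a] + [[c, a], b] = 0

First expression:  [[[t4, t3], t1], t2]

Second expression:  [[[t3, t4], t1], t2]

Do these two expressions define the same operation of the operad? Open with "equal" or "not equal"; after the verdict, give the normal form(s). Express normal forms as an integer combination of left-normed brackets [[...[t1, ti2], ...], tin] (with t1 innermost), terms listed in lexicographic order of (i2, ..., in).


not equal; the first gives [[[t1, t3], t4], t2] - [[[t1, t4], t3], t2] and the second -[[[t1, t3], t4], t2] + [[[t1, t4], t3], t2]


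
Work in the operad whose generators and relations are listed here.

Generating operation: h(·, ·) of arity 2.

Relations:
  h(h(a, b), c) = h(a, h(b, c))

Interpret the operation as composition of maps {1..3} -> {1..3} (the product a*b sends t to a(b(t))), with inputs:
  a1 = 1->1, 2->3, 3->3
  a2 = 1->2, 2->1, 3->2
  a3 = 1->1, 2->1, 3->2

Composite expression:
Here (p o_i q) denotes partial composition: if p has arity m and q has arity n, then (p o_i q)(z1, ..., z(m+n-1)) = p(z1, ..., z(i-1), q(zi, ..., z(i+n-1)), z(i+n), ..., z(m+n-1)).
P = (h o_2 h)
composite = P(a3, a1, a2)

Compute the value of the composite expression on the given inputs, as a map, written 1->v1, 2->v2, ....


1->2, 2->1, 3->2

h(a1, a2) = 1->3, 2->1, 3->3
h(a3, h(a1, a2)) = 1->2, 2->1, 3->2


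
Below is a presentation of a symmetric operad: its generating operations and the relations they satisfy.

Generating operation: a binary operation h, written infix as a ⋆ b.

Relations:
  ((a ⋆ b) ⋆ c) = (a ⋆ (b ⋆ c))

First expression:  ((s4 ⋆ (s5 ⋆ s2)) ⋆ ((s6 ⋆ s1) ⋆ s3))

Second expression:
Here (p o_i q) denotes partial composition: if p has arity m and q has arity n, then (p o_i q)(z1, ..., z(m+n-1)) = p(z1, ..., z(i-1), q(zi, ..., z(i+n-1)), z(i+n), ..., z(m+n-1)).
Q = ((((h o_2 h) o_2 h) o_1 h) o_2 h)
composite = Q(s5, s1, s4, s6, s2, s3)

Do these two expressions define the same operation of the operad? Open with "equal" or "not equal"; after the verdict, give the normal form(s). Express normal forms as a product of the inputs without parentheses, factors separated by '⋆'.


The first expression, normalized: s4 ⋆ s5 ⋆ s2 ⋆ s6 ⋆ s1 ⋆ s3
The second expression, normalized: s5 ⋆ s1 ⋆ s4 ⋆ s6 ⋆ s2 ⋆ s3
No match — not equal.

not equal — first s4 ⋆ s5 ⋆ s2 ⋆ s6 ⋆ s1 ⋆ s3, second s5 ⋆ s1 ⋆ s4 ⋆ s6 ⋆ s2 ⋆ s3


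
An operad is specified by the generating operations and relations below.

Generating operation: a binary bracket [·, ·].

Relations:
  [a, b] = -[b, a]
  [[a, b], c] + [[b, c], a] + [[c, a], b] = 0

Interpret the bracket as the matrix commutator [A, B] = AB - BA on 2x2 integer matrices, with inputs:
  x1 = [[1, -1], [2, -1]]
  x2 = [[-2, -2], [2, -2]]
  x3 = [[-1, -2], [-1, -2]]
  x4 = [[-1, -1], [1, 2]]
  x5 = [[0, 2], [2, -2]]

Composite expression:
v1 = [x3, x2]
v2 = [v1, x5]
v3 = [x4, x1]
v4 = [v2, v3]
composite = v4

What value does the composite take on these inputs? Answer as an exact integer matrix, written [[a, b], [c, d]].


[[-260, -40], [-40, 260]]

[x3, x2] = [[-6, -2], [-2, 6]]
[[x3, x2], x5] = [[0, -20], [20, 0]]
[x4, x1] = [[-1, 5], [8, 1]]
[[[x3, x2], x5], [x4, x1]] = [[-260, -40], [-40, 260]]


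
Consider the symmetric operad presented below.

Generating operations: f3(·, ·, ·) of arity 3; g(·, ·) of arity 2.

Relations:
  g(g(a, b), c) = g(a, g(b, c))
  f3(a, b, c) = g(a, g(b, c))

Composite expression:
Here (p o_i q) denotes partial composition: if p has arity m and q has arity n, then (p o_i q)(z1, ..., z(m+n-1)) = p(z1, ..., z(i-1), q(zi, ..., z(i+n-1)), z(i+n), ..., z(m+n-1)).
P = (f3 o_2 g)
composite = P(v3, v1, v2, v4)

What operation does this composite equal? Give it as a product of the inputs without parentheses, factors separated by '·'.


v3 · v1 · v2 · v4

Every regrouping of f3 is equal, so read the v-inputs in written order.
g(v1, v2) linearizes to v1 · v2
f3(v3, g(v1, v2), v4) linearizes to v3 · v1 · v2 · v4


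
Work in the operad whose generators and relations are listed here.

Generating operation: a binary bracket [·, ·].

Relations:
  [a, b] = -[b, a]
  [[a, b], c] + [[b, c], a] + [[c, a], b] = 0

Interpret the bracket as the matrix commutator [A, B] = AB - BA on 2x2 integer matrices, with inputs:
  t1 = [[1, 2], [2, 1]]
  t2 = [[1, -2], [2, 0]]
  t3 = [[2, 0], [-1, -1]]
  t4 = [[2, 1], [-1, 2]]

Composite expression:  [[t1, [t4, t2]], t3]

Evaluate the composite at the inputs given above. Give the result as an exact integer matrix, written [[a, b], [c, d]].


[[0, 0], [0, 0]]


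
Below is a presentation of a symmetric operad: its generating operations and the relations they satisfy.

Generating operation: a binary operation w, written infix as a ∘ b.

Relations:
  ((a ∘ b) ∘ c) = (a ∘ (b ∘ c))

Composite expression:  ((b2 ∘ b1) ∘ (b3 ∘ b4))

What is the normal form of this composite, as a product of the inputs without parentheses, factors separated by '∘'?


b2 ∘ b1 ∘ b3 ∘ b4

Key point: w is associative — brackets drop, the b-order remains.
(b2 ∘ b1) reduces to b2 ∘ b1
(b3 ∘ b4) reduces to b3 ∘ b4
((b2 ∘ b1) ∘ (b3 ∘ b4)) reduces to b2 ∘ b1 ∘ b3 ∘ b4


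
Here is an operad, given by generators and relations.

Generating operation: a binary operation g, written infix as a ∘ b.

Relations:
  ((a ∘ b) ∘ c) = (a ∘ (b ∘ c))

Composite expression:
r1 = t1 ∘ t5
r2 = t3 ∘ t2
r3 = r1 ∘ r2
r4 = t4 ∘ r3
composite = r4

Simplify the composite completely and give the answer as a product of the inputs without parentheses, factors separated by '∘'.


All parenthesizations of g agree; list the t-inputs left to right.
(t1 ∘ t5) flattens to t1 ∘ t5
(t3 ∘ t2) flattens to t3 ∘ t2
((t1 ∘ t5) ∘ (t3 ∘ t2)) flattens to t1 ∘ t5 ∘ t3 ∘ t2
(t4 ∘ ((t1 ∘ t5) ∘ (t3 ∘ t2))) flattens to t4 ∘ t1 ∘ t5 ∘ t3 ∘ t2

t4 ∘ t1 ∘ t5 ∘ t3 ∘ t2


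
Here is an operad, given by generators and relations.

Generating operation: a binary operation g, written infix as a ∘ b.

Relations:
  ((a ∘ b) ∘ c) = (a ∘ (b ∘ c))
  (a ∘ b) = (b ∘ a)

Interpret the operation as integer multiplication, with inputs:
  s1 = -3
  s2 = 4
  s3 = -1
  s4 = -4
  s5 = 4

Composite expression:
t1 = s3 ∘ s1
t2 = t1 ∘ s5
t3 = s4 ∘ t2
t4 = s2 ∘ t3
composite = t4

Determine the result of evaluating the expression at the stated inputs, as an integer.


-192

(s3 ∘ s1) = 3
((s3 ∘ s1) ∘ s5) = 12
(s4 ∘ ((s3 ∘ s1) ∘ s5)) = -48
(s2 ∘ (s4 ∘ ((s3 ∘ s1) ∘ s5))) = -192


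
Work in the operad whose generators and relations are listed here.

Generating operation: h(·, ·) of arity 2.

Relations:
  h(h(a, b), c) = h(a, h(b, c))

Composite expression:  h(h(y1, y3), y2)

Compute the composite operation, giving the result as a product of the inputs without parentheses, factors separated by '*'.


y1 * y3 * y2

Key point: h is associative — brackets drop, the y-order remains.
h(y1, y3) reduces to y1 * y3
h(h(y1, y3), y2) reduces to y1 * y3 * y2


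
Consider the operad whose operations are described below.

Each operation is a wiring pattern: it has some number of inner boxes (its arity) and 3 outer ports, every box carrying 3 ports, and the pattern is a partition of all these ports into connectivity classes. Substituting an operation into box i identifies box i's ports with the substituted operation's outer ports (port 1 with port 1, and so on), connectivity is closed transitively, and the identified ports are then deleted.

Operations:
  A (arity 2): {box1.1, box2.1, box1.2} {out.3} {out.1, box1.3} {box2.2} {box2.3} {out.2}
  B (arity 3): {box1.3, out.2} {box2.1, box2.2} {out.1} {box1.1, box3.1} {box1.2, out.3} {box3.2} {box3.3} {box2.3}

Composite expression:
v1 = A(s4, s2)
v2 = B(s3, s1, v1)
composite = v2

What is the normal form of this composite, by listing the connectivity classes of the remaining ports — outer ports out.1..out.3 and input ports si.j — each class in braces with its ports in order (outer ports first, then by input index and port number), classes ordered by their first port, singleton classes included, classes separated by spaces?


Connectivity passes through glued B-boundaries; trace each wire chain.
stage A: inputs (s4, s2), connectivity {out.1, s4.3} {out.2} {out.3} {s2.1, s4.1, s4.2} {s2.2} {s2.3}, out.j its boundary
stage B: inputs (s3, s1, s4, s2), connectivity {out.1} {out.2, s3.3} {out.3, s3.2} {s1.1, s1.2} {s1.3} {s2.1, s4.1, s4.2} {s2.2} {s2.3} {s3.1, s4.3}, out.j its boundary

{out.1} {out.2, s3.3} {out.3, s3.2} {s1.1, s1.2} {s1.3} {s2.1, s4.1, s4.2} {s2.2} {s2.3} {s3.1, s4.3}


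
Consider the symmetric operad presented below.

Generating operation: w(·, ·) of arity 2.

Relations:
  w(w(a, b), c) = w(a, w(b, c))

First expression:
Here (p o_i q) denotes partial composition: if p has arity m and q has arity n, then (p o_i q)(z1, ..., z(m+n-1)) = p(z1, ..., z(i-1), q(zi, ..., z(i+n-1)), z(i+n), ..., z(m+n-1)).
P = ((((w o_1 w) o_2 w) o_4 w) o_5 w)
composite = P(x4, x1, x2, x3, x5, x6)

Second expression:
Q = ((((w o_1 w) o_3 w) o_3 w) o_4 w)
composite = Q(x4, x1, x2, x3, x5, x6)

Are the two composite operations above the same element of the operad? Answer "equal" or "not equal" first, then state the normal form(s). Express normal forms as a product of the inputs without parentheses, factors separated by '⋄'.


equal; both compose to x4 ⋄ x1 ⋄ x2 ⋄ x3 ⋄ x5 ⋄ x6


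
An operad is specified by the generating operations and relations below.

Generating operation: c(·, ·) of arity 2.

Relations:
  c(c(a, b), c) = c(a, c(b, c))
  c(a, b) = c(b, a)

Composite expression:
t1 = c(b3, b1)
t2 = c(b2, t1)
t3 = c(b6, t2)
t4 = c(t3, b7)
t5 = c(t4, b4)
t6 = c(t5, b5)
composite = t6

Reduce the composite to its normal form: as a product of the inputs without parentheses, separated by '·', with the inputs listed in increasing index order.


b1 · b2 · b3 · b4 · b5 · b6 · b7

Key point: c commutes, so take the b-inputs in any fixed order.
c(b3, b1) collapses to b3 · b1
c(b2, c(b3, b1)) collapses to b2 · b3 · b1
c(b6, c(b2, c(b3, b1))) collapses to b6 · b2 · b3 · b1
c(c(b6, c(b2, c(b3, b1))), b7) collapses to b6 · b2 · b3 · b1 · b7
c(c(c(b6, c(b2, c(b3, b1))), b7), b4) collapses to b6 · b2 · b3 · b1 · b7 · b4
c(c(c(c(b6, c(b2, c(b3, b1))), b7), b4), b5) collapses to b6 · b2 · b3 · b1 · b7 · b4 · b5
reordering the factors by index: b1 · b2 · b3 · b4 · b5 · b6 · b7


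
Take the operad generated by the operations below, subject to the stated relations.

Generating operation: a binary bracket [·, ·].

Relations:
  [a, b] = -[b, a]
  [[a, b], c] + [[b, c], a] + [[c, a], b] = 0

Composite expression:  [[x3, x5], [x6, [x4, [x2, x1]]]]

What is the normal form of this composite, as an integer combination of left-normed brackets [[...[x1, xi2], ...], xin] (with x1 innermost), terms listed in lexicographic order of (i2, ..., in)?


[[[[[x1, x2], x4], x6], x3], x5] - [[[[[x1, x2], x4], x6], x5], x3]

Skip Jacobi rewriting: expand, keep x1-initial words, read off terms.
Composite bracket: [[x3, x5], [x6, [x4, [x2, x1]]]]
Under [a, b] = ab - ba we get 32 signed associative words (2^5 = 32).
The x1-initial words carry the normal form:
  from x1x2x4x6x3x5, sign +1: term +[[[[[x1, x2], x4], x6], x3], x5]
  from x1x2x4x6x5x3, sign -1: term -[[[[[x1, x2], x4], x6], x5], x3]


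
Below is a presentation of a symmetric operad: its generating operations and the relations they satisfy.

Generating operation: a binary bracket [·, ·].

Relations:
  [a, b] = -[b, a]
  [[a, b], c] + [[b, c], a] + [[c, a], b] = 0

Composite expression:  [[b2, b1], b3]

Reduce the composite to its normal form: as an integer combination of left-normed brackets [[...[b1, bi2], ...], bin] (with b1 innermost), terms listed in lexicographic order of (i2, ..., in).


-[[b1, b2], b3]

Expand each bracket as ab - ba; the b1-initial words give the coefficients.
Composite bracket: [[b2, b1], b3]
Expanding via [a, b] = ab - ba: 4 signed words (2^2 = 4).
Collect the words opening with b1:
  the word b1b2b3 carries sign -1 and contributes -[[b1, b2], b3]


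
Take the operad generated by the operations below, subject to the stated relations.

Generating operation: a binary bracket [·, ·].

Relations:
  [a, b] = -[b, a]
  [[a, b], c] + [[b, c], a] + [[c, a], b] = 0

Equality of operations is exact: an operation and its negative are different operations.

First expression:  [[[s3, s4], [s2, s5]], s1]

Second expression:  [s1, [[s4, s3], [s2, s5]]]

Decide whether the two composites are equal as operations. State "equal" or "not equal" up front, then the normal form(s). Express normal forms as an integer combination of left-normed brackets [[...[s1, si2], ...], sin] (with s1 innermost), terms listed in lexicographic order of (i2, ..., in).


In normal form, the first expression is [[[[s1, s2], s5], s3], s4] - [[[[s1, s2], s5], s4], s3] - [[[[s1, s3], s4], s2], s5] + [[[[s1, s3], s4], s5], s2] + [[[[s1, s4], s3], s2], s5] - [[[[s1, s4], s3], s5], s2] - [[[[s1, s5], s2], s3], s4] + [[[[s1, s5], s2], s4], s3]
In normal form, the second expression is [[[[s1, s2], s5], s3], s4] - [[[[s1, s2], s5], s4], s3] - [[[[s1, s3], s4], s2], s5] + [[[[s1, s3], s4], s5], s2] + [[[[s1, s4], s3], s2], s5] - [[[[s1, s4], s3], s5], s2] - [[[[s1, s5], s2], s3], s4] + [[[[s1, s5], s2], s4], s3]
Identical normal forms: equal.

equal — both sides give [[[[s1, s2], s5], s3], s4] - [[[[s1, s2], s5], s4], s3] - [[[[s1, s3], s4], s2], s5] + [[[[s1, s3], s4], s5], s2] + [[[[s1, s4], s3], s2], s5] - [[[[s1, s4], s3], s5], s2] - [[[[s1, s5], s2], s3], s4] + [[[[s1, s5], s2], s4], s3]
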